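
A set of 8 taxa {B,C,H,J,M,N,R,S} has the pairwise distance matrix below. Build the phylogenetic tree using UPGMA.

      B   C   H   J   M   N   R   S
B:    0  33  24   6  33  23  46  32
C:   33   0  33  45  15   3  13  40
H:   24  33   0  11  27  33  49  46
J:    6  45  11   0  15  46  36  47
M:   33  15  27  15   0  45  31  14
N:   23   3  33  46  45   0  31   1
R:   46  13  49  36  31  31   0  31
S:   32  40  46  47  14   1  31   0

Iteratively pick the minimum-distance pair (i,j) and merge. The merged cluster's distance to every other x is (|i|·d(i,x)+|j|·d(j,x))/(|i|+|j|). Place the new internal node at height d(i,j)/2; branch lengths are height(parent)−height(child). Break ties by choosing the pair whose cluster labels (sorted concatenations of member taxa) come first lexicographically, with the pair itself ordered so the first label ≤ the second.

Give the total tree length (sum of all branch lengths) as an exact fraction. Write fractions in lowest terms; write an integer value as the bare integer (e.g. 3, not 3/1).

4811/60

step 1: merge (N,S) at d=1; branch lengths N→1/2, S→1/2; new cluster NS
  updated: d(B,NS)=55/2, d(C,NS)=43/2, d(H,NS)=79/2, d(J,NS)=93/2, d(M,NS)=59/2, d(NS,R)=31
step 2: merge (B,J) at d=6; branch lengths B→3, J→3; new cluster BJ
  updated: d(BJ,C)=39, d(BJ,H)=35/2, d(BJ,M)=24, d(BJ,NS)=37, d(BJ,R)=41
step 3: merge (C,R) at d=13; branch lengths C→13/2, R→13/2; new cluster CR
  updated: d(BJ,CR)=40, d(CR,H)=41, d(CR,M)=23, d(CR,NS)=105/4
step 4: merge (BJ,H) at d=35/2; branch lengths BJ→23/4, H→35/4; new cluster BHJ
  updated: d(BHJ,CR)=121/3, d(BHJ,M)=25, d(BHJ,NS)=227/6
step 5: merge (CR,M) at d=23; branch lengths CR→5, M→23/2; new cluster CMR
  updated: d(BHJ,CMR)=317/9, d(CMR,NS)=82/3
step 6: merge (CMR,NS) at d=82/3; branch lengths CMR→13/6, NS→79/6; new cluster CMNRS
  updated: d(BHJ,CMNRS)=544/15
step 7: merge (BHJ,CMNRS) at d=544/15; branch lengths BHJ→563/60, CMNRS→67/15; new cluster BCHJMNRS
final tree: (((B:3,J:3):23/4,H:35/4):563/60,(((C:13/2,R:13/2):5,M:23/2):13/6,(N:1/2,S:1/2):79/6):67/15)
total length: 4811/60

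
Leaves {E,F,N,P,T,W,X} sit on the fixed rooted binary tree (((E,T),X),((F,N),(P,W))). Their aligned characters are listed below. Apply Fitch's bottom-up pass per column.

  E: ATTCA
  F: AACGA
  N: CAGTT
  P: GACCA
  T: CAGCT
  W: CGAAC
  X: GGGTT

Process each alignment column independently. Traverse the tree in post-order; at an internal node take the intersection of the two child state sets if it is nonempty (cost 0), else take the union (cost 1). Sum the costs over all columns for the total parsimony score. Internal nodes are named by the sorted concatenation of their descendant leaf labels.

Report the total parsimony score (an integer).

19

site 0, node ET: E={A} ∪ T={C} → {A,C} (+1)
site 0, node ETX: ET={A,C} ∪ X={G} → {A,C,G} (+1)
site 0, node FN: F={A} ∪ N={C} → {A,C} (+1)
site 0, node PW: P={G} ∪ W={C} → {C,G} (+1)
site 0, node FNPW: FN={A,C} ∩ PW={C,G} → {C} (+0)
site 0, node EFNPTWX: ETX={A,C,G} ∩ FNPW={C} → {C} (+0)
site 1, node ET: E={T} ∪ T={A} → {A,T} (+1)
site 1, node ETX: ET={A,T} ∪ X={G} → {A,G,T} (+1)
site 1, node FN: F={A} ∩ N={A} → {A} (+0)
site 1, node PW: P={A} ∪ W={G} → {A,G} (+1)
site 1, node FNPW: FN={A} ∩ PW={A,G} → {A} (+0)
site 1, node EFNPTWX: ETX={A,G,T} ∩ FNPW={A} → {A} (+0)
site 2, node ET: E={T} ∪ T={G} → {G,T} (+1)
site 2, node ETX: ET={G,T} ∩ X={G} → {G} (+0)
site 2, node FN: F={C} ∪ N={G} → {C,G} (+1)
site 2, node PW: P={C} ∪ W={A} → {A,C} (+1)
site 2, node FNPW: FN={C,G} ∩ PW={A,C} → {C} (+0)
site 2, node EFNPTWX: ETX={G} ∪ FNPW={C} → {C,G} (+1)
site 3, node ET: E={C} ∩ T={C} → {C} (+0)
site 3, node ETX: ET={C} ∪ X={T} → {C,T} (+1)
site 3, node FN: F={G} ∪ N={T} → {G,T} (+1)
site 3, node PW: P={C} ∪ W={A} → {A,C} (+1)
site 3, node FNPW: FN={G,T} ∪ PW={A,C} → {A,C,G,T} (+1)
site 3, node EFNPTWX: ETX={C,T} ∩ FNPW={A,C,G,T} → {C,T} (+0)
site 4, node ET: E={A} ∪ T={T} → {A,T} (+1)
site 4, node ETX: ET={A,T} ∩ X={T} → {T} (+0)
site 4, node FN: F={A} ∪ N={T} → {A,T} (+1)
site 4, node PW: P={A} ∪ W={C} → {A,C} (+1)
site 4, node FNPW: FN={A,T} ∩ PW={A,C} → {A} (+0)
site 4, node EFNPTWX: ETX={T} ∪ FNPW={A} → {A,T} (+1)
per-site changes: [4, 3, 4, 4, 4]; total = 19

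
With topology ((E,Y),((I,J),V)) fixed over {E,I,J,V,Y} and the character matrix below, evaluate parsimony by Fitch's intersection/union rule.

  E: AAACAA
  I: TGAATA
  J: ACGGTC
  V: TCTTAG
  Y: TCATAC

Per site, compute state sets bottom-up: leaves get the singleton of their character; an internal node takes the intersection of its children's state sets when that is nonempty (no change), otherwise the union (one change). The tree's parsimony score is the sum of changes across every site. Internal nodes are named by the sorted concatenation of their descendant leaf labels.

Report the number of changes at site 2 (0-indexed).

EY@0: {A} ∪ {T} = {A,T} (union, +1)
IJ@0: {T} ∪ {A} = {A,T} (union, +1)
IJV@0: {A,T} ∩ {T} = {T} (intersection, +0)
EIJVY@0: {A,T} ∩ {T} = {T} (intersection, +0)
EY@1: {A} ∪ {C} = {A,C} (union, +1)
IJ@1: {G} ∪ {C} = {C,G} (union, +1)
IJV@1: {C,G} ∩ {C} = {C} (intersection, +0)
EIJVY@1: {A,C} ∩ {C} = {C} (intersection, +0)
EY@2: {A} ∩ {A} = {A} (intersection, +0)
IJ@2: {A} ∪ {G} = {A,G} (union, +1)
IJV@2: {A,G} ∪ {T} = {A,G,T} (union, +1)
EIJVY@2: {A} ∩ {A,G,T} = {A} (intersection, +0)
EY@3: {C} ∪ {T} = {C,T} (union, +1)
IJ@3: {A} ∪ {G} = {A,G} (union, +1)
IJV@3: {A,G} ∪ {T} = {A,G,T} (union, +1)
EIJVY@3: {C,T} ∩ {A,G,T} = {T} (intersection, +0)
EY@4: {A} ∩ {A} = {A} (intersection, +0)
IJ@4: {T} ∩ {T} = {T} (intersection, +0)
IJV@4: {T} ∪ {A} = {A,T} (union, +1)
EIJVY@4: {A} ∩ {A,T} = {A} (intersection, +0)
EY@5: {A} ∪ {C} = {A,C} (union, +1)
IJ@5: {A} ∪ {C} = {A,C} (union, +1)
IJV@5: {A,C} ∪ {G} = {A,C,G} (union, +1)
EIJVY@5: {A,C} ∩ {A,C,G} = {A,C} (intersection, +0)
per-site changes: [2, 2, 2, 3, 1, 3]; total = 13

2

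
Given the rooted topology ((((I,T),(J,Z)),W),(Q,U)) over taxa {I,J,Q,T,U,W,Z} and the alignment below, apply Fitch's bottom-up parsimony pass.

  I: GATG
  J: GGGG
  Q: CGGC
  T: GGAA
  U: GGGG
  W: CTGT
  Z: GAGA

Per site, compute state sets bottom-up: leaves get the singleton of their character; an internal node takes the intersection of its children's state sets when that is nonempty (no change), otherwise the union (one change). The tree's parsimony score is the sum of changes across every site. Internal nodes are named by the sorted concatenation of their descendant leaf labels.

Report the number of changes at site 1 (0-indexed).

IT@0: {G} ∩ {G} = {G} (intersection, +0)
JZ@0: {G} ∩ {G} = {G} (intersection, +0)
IJTZ@0: {G} ∩ {G} = {G} (intersection, +0)
IJTWZ@0: {G} ∪ {C} = {C,G} (union, +1)
QU@0: {C} ∪ {G} = {C,G} (union, +1)
IJQTUWZ@0: {C,G} ∩ {C,G} = {C,G} (intersection, +0)
IT@1: {A} ∪ {G} = {A,G} (union, +1)
JZ@1: {G} ∪ {A} = {A,G} (union, +1)
IJTZ@1: {A,G} ∩ {A,G} = {A,G} (intersection, +0)
IJTWZ@1: {A,G} ∪ {T} = {A,G,T} (union, +1)
QU@1: {G} ∩ {G} = {G} (intersection, +0)
IJQTUWZ@1: {A,G,T} ∩ {G} = {G} (intersection, +0)
IT@2: {T} ∪ {A} = {A,T} (union, +1)
JZ@2: {G} ∩ {G} = {G} (intersection, +0)
IJTZ@2: {A,T} ∪ {G} = {A,G,T} (union, +1)
IJTWZ@2: {A,G,T} ∩ {G} = {G} (intersection, +0)
QU@2: {G} ∩ {G} = {G} (intersection, +0)
IJQTUWZ@2: {G} ∩ {G} = {G} (intersection, +0)
IT@3: {G} ∪ {A} = {A,G} (union, +1)
JZ@3: {G} ∪ {A} = {A,G} (union, +1)
IJTZ@3: {A,G} ∩ {A,G} = {A,G} (intersection, +0)
IJTWZ@3: {A,G} ∪ {T} = {A,G,T} (union, +1)
QU@3: {C} ∪ {G} = {C,G} (union, +1)
IJQTUWZ@3: {A,G,T} ∩ {C,G} = {G} (intersection, +0)
per-site changes: [2, 3, 2, 4]; total = 11

3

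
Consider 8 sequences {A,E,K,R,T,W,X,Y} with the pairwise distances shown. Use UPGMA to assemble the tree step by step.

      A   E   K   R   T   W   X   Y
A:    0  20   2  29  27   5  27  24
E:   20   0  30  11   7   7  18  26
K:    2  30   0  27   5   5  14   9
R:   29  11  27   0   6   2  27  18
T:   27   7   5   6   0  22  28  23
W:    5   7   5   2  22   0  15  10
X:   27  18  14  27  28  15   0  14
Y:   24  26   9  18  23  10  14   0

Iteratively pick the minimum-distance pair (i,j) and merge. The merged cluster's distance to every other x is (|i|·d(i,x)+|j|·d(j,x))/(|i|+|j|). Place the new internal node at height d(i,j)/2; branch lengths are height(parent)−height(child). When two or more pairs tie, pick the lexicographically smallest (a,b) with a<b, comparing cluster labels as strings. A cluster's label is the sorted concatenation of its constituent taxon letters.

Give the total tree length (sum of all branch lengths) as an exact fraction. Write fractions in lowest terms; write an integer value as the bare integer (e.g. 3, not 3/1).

569/12

1. join A+K (d=2) ⇒ AK; edges |A|=1, |K|=1
  updated: d(AK,E)=25, d(AK,R)=28, d(AK,T)=16, d(AK,W)=5, d(AK,X)=41/2, d(AK,Y)=33/2
2. join R+W (d=2) ⇒ RW; edges |R|=1, |W|=1
  updated: d(AK,RW)=33/2, d(E,RW)=9, d(RW,T)=14, d(RW,X)=21, d(RW,Y)=14
3. join E+T (d=7) ⇒ ET; edges |E|=7/2, |T|=7/2
  updated: d(AK,ET)=41/2, d(ET,RW)=23/2, d(ET,X)=23, d(ET,Y)=49/2
4. join ET+RW (d=23/2) ⇒ ERTW; edges |ET|=9/4, |RW|=19/4
  updated: d(AK,ERTW)=37/2, d(ERTW,X)=22, d(ERTW,Y)=77/4
5. join X+Y (d=14) ⇒ XY; edges |X|=7, |Y|=7
  updated: d(AK,XY)=37/2, d(ERTW,XY)=165/8
6. join AK+ERTW (d=37/2) ⇒ AEKRTW; edges |AK|=33/4, |ERTW|=7/2
  updated: d(AEKRTW,XY)=239/12
7. join AEKRTW+XY (d=239/12) ⇒ AEKRTWXY; edges |AEKRTW|=17/24, |XY|=71/24
final tree: (((A:1,K:1):33/4,((E:7/2,T:7/2):9/4,(R:1,W:1):19/4):7/2):17/24,(X:7,Y:7):71/24)
total length: 569/12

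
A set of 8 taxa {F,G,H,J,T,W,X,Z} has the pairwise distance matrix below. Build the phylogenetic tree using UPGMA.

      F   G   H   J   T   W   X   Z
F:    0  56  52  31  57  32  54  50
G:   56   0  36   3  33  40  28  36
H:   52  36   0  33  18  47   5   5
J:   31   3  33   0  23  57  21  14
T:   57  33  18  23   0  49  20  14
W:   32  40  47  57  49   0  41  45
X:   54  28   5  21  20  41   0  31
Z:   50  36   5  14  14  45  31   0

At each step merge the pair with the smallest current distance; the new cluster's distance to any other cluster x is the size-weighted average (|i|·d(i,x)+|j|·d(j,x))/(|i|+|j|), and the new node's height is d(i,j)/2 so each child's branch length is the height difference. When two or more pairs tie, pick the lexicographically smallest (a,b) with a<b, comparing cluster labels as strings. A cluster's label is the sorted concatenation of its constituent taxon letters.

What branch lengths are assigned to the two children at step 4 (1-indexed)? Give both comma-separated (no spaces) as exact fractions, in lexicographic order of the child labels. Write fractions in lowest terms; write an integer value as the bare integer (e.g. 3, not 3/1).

27/4,9/4

1. join G+J (d=3) ⇒ GJ; edges |G|=3/2, |J|=3/2
  updated: d(F,GJ)=87/2, d(GJ,H)=69/2, d(GJ,T)=28, d(GJ,W)=97/2, d(GJ,X)=49/2, d(GJ,Z)=25
2. join H+X (d=5) ⇒ HX; edges |H|=5/2, |X|=5/2
  updated: d(F,HX)=53, d(GJ,HX)=59/2, d(HX,T)=19, d(HX,W)=44, d(HX,Z)=18
3. join T+Z (d=14) ⇒ TZ; edges |T|=7, |Z|=7
  updated: d(F,TZ)=107/2, d(GJ,TZ)=53/2, d(HX,TZ)=37/2, d(TZ,W)=47
4. join HX+TZ (d=37/2) ⇒ HTXZ; edges |HX|=27/4, |TZ|=9/4
  updated: d(F,HTXZ)=213/4, d(GJ,HTXZ)=28, d(HTXZ,W)=91/2
5. join GJ+HTXZ (d=28) ⇒ GHJTXZ; edges |GJ|=25/2, |HTXZ|=19/4
  updated: d(F,GHJTXZ)=50, d(GHJTXZ,W)=93/2
6. join F+W (d=32) ⇒ FW; edges |F|=16, |W|=16
  updated: d(FW,GHJTXZ)=193/4
7. join FW+GHJTXZ (d=193/4) ⇒ FGHJTWXZ; edges |FW|=65/8, |GHJTXZ|=81/8
final tree: ((F:16,W:16):65/8,((G:3/2,J:3/2):25/2,((H:5/2,X:5/2):27/4,(T:7,Z:7):9/4):19/4):81/8)
total length: 197/2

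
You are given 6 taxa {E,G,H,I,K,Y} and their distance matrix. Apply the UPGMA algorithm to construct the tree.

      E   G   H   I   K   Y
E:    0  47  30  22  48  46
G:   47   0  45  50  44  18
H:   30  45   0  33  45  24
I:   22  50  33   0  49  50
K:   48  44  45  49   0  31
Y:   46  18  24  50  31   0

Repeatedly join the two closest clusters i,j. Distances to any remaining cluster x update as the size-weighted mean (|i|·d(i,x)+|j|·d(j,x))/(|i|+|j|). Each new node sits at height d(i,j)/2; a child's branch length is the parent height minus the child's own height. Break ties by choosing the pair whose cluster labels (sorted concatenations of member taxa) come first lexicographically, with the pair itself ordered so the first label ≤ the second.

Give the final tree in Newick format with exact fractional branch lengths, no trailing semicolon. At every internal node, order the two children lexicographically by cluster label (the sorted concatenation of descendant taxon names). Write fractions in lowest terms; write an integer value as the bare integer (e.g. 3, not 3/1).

iteration 1: select G,Y (d=18); attach at lengths (9, 9); label the merged cluster GY
  updated: d(E,GY)=93/2, d(GY,H)=69/2, d(GY,I)=50, d(GY,K)=75/2
iteration 2: select E,I (d=22); attach at lengths (11, 11); label the merged cluster EI
  updated: d(EI,GY)=193/4, d(EI,H)=63/2, d(EI,K)=97/2
iteration 3: select EI,H (d=63/2); attach at lengths (19/4, 63/4); label the merged cluster EHI
  updated: d(EHI,GY)=131/3, d(EHI,K)=142/3
iteration 4: select GY,K (d=75/2); attach at lengths (39/4, 75/4); label the merged cluster GKY
  updated: d(EHI,GKY)=404/9
iteration 5: select EHI,GKY (d=404/9); attach at lengths (241/36, 133/36); label the merged cluster EGHIKY
final tree: (((E:11,I:11):19/4,H:63/4):241/36,((G:9,Y:9):39/4,K:75/4):133/36)
total length: 1789/18

(((E:11,I:11):19/4,H:63/4):241/36,((G:9,Y:9):39/4,K:75/4):133/36)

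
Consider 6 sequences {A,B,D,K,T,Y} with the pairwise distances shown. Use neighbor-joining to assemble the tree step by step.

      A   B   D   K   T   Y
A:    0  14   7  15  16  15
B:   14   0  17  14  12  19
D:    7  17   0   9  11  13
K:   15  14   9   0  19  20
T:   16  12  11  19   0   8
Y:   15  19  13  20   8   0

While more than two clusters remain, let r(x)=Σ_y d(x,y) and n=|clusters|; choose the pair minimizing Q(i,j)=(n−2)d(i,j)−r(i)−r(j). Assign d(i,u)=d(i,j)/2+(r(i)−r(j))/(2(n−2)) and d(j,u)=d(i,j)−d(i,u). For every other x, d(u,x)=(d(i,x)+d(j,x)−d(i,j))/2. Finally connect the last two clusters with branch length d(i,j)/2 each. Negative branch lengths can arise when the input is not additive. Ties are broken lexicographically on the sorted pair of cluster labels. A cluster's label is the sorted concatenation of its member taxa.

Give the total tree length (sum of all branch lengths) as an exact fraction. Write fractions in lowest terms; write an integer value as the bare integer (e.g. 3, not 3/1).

1. join T+Y (d=8, Q=-109) ⇒ TY; edges |T|=23/8, |Y|=41/8
  updated: d(A,TY)=23/2, d(B,TY)=23/2, d(D,TY)=8, d(K,TY)=31/2
2. join B+TY (d=23/2, Q=-137/2) ⇒ BTY; edges |B|=89/12, |TY|=49/12
  updated: d(A,BTY)=7, d(BTY,D)=27/4, d(BTY,K)=9
3. join A+BTY (d=7, Q=-151/4) ⇒ ABTY; edges |A|=81/16, |BTY|=31/16
  updated: d(ABTY,D)=27/8, d(ABTY,K)=17/2
4. join ABTY+D (d=27/8, Q=-167/8) ⇒ ABDTY; edges |ABTY|=23/16, |D|=31/16
  updated: d(ABDTY,K)=113/16
5. join ABDTY+K (d=113/16) ⇒ ABDKTY; edges |ABDTY|=113/32, |K|=113/32
final tree: (((A:81/16,(B:89/12,(T:23/8,Y:41/8):49/12):31/16):23/16,D:31/16):113/32,K:113/32)
total length: 591/16

591/16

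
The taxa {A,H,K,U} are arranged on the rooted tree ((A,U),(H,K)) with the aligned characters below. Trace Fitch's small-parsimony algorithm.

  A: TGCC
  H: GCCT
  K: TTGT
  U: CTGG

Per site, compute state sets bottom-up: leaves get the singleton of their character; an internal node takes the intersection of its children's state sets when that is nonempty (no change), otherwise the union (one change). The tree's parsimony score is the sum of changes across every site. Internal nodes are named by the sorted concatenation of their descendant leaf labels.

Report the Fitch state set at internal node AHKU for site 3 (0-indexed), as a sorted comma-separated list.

C,G,T

[col 0] AU: children A:{T}, U:{C} ∪→ {C,T}; cost 1
[col 0] HK: children H:{G}, K:{T} ∪→ {G,T}; cost 1
[col 0] AHKU: children AU:{C,T}, HK:{G,T} ∩→ {T}; cost 0
[col 1] AU: children A:{G}, U:{T} ∪→ {G,T}; cost 1
[col 1] HK: children H:{C}, K:{T} ∪→ {C,T}; cost 1
[col 1] AHKU: children AU:{G,T}, HK:{C,T} ∩→ {T}; cost 0
[col 2] AU: children A:{C}, U:{G} ∪→ {C,G}; cost 1
[col 2] HK: children H:{C}, K:{G} ∪→ {C,G}; cost 1
[col 2] AHKU: children AU:{C,G}, HK:{C,G} ∩→ {C,G}; cost 0
[col 3] AU: children A:{C}, U:{G} ∪→ {C,G}; cost 1
[col 3] HK: children H:{T}, K:{T} ∩→ {T}; cost 0
[col 3] AHKU: children AU:{C,G}, HK:{T} ∪→ {C,G,T}; cost 1
per-site changes: [2, 2, 2, 2]; total = 8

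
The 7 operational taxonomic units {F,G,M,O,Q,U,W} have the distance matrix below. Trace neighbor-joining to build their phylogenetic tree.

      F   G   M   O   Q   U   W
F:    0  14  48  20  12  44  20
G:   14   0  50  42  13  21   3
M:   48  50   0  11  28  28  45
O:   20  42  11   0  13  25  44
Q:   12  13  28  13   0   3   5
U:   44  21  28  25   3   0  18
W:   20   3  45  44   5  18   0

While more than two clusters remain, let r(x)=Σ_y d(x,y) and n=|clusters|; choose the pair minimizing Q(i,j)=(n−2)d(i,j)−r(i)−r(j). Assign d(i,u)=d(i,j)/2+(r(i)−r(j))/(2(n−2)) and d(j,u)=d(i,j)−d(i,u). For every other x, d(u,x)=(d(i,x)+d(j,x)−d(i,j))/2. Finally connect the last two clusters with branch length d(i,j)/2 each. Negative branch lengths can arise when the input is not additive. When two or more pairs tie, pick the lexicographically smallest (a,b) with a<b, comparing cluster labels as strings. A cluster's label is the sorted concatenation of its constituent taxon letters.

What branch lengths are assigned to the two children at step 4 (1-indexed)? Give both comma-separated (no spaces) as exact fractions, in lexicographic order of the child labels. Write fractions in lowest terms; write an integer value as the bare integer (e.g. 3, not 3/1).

349/32,279/32

iteration 1: select M,O (d=11, Q=-310); attach at lengths (11, 0); label the merged cluster MO
  updated: d(F,MO)=57/2, d(G,MO)=81/2, d(MO,Q)=15, d(MO,U)=21, d(MO,W)=39
iteration 2: select MO,U (d=21, Q=-167); attach at lengths (121/8, 47/8); label the merged cluster MOU
  updated: d(F,MOU)=103/4, d(G,MOU)=81/4, d(MOU,Q)=-3/2, d(MOU,W)=18
iteration 3: select MOU,Q (d=-3/2, Q=-191/2); attach at lengths (59/12, -77/12); label the merged cluster MOQU
  updated: d(F,MOQU)=157/8, d(G,MOQU)=139/8, d(MOQU,W)=49/4
iteration 4: select F,MOQU (d=157/8, Q=-509/8); attach at lengths (349/32, 279/32); label the merged cluster FMOQU
  updated: d(FMOQU,G)=47/8, d(FMOQU,W)=101/16
iteration 5: select FMOQU,G (d=47/8, Q=-243/16); attach at lengths (147/32, 41/32); label the merged cluster FGMOQU
  updated: d(FGMOQU,W)=55/32
iteration 6: select FGMOQU,W (d=55/32); attach at lengths (55/64, 55/64); label the merged cluster FGMOQUW
final tree: (((F:349/32,(((M:11,O:0):121/8,U:47/8):59/12,Q:-77/12):279/32):147/32,G:41/32):55/64,W:55/64)
total length: 1847/32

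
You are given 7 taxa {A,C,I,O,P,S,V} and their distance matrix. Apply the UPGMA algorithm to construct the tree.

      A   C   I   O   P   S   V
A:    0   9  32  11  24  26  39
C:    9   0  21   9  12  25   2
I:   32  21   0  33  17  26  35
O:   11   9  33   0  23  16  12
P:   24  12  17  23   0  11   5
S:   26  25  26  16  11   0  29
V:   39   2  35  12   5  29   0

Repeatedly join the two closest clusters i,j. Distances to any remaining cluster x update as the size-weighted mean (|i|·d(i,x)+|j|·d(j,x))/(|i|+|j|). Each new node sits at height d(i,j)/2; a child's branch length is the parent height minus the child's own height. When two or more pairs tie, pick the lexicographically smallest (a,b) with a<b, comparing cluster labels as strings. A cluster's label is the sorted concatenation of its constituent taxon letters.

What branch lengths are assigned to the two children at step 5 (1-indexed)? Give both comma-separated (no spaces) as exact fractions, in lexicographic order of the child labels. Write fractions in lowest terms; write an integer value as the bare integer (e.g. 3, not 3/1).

step 1: merge (C,V) at d=2; branch lengths C→1, V→1; new cluster CV
  updated: d(A,CV)=24, d(CV,I)=28, d(CV,O)=21/2, d(CV,P)=17/2, d(CV,S)=27
step 2: merge (CV,P) at d=17/2; branch lengths CV→13/4, P→17/4; new cluster CPV
  updated: d(A,CPV)=24, d(CPV,I)=73/3, d(CPV,O)=44/3, d(CPV,S)=65/3
step 3: merge (A,O) at d=11; branch lengths A→11/2, O→11/2; new cluster AO
  updated: d(AO,CPV)=58/3, d(AO,I)=65/2, d(AO,S)=21
step 4: merge (AO,CPV) at d=58/3; branch lengths AO→25/6, CPV→65/12; new cluster ACOPV
  updated: d(ACOPV,I)=138/5, d(ACOPV,S)=107/5
step 5: merge (ACOPV,S) at d=107/5; branch lengths ACOPV→31/30, S→107/10; new cluster ACOPSV
  updated: d(ACOPSV,I)=82/3
step 6: merge (ACOPSV,I) at d=82/3; branch lengths ACOPSV→89/30, I→41/3; new cluster ACIOPSV
final tree: ((((A:11/2,O:11/2):25/6,((C:1,V:1):13/4,P:17/4):65/12):31/30,S:107/10):89/30,I:41/3)
total length: 1169/20

31/30,107/10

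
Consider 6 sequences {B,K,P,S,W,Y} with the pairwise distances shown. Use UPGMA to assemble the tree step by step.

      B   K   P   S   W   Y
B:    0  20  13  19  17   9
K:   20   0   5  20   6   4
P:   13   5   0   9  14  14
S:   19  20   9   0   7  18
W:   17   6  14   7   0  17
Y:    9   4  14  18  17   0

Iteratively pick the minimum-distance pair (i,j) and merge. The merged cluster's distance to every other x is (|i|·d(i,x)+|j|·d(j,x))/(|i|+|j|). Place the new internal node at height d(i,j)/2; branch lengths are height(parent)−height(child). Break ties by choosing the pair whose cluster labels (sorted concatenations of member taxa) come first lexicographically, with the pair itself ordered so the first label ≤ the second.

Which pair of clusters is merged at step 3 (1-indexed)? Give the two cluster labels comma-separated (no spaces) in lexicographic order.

1. join K+Y (d=4) ⇒ KY; edges |K|=2, |Y|=2
  updated: d(B,KY)=29/2, d(KY,P)=19/2, d(KY,S)=19, d(KY,W)=23/2
2. join S+W (d=7) ⇒ SW; edges |S|=7/2, |W|=7/2
  updated: d(B,SW)=18, d(KY,SW)=61/4, d(P,SW)=23/2
3. join KY+P (d=19/2) ⇒ KPY; edges |KY|=11/4, |P|=19/4
  updated: d(B,KPY)=14, d(KPY,SW)=14
4. join B+KPY (d=14) ⇒ BKPY; edges |B|=7, |KPY|=9/4
  updated: d(BKPY,SW)=15
5. join BKPY+SW (d=15) ⇒ BKPSWY; edges |BKPY|=1/2, |SW|=4
final tree: ((B:7,((K:2,Y:2):11/4,P:19/4):9/4):1/2,(S:7/2,W:7/2):4)
total length: 129/4

KY,P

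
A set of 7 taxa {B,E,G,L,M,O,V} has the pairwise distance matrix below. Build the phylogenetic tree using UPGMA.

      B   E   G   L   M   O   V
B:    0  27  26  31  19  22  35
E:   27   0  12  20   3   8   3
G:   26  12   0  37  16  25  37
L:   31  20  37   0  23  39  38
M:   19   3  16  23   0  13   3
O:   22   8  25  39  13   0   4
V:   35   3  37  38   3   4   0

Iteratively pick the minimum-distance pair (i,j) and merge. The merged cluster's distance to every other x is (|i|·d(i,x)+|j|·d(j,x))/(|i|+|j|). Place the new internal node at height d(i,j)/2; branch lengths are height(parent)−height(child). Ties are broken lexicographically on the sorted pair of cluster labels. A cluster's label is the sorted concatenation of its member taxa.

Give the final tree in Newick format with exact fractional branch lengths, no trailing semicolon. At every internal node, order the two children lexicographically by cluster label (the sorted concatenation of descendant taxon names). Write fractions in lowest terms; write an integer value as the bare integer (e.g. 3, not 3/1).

1. join E+M (d=3) ⇒ EM; edges |E|=3/2, |M|=3/2
  updated: d(B,EM)=23, d(EM,G)=14, d(EM,L)=43/2, d(EM,O)=21/2, d(EM,V)=3
2. join EM+V (d=3) ⇒ EMV; edges |EM|=0, |V|=3/2
  updated: d(B,EMV)=27, d(EMV,G)=65/3, d(EMV,L)=27, d(EMV,O)=25/3
3. join EMV+O (d=25/3) ⇒ EMOV; edges |EMV|=8/3, |O|=25/6
  updated: d(B,EMOV)=103/4, d(EMOV,G)=45/2, d(EMOV,L)=30
4. join EMOV+G (d=45/2) ⇒ EGMOV; edges |EMOV|=85/12, |G|=45/4
  updated: d(B,EGMOV)=129/5, d(EGMOV,L)=157/5
5. join B+EGMOV (d=129/5) ⇒ BEGMOV; edges |B|=129/10, |EGMOV|=33/20
  updated: d(BEGMOV,L)=94/3
6. join BEGMOV+L (d=94/3) ⇒ BEGLMOV; edges |BEGMOV|=83/30, |L|=47/3
final tree: ((B:129/10,((((E:3/2,M:3/2):0,V:3/2):8/3,O:25/6):85/12,G:45/4):33/20):83/30,L:47/3)
total length: 1253/20

((B:129/10,((((E:3/2,M:3/2):0,V:3/2):8/3,O:25/6):85/12,G:45/4):33/20):83/30,L:47/3)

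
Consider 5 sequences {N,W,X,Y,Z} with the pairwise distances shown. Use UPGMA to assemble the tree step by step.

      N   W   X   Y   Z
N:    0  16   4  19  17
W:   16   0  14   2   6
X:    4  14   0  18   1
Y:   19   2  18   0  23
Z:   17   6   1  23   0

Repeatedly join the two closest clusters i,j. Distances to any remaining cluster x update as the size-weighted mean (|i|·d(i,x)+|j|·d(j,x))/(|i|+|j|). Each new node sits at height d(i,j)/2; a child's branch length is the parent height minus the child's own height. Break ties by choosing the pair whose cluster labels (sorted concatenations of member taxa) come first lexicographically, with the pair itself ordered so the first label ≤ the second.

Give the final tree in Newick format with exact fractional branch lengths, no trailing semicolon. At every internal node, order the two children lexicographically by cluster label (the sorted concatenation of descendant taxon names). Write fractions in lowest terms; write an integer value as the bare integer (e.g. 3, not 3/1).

1. join X+Z (d=1) ⇒ XZ; edges |X|=1/2, |Z|=1/2
  updated: d(N,XZ)=21/2, d(W,XZ)=10, d(XZ,Y)=41/2
2. join W+Y (d=2) ⇒ WY; edges |W|=1, |Y|=1
  updated: d(N,WY)=35/2, d(WY,XZ)=61/4
3. join N+XZ (d=21/2) ⇒ NXZ; edges |N|=21/4, |XZ|=19/4
  updated: d(NXZ,WY)=16
4. join NXZ+WY (d=16) ⇒ NWXYZ; edges |NXZ|=11/4, |WY|=7
final tree: ((N:21/4,(X:1/2,Z:1/2):19/4):11/4,(W:1,Y:1):7)
total length: 91/4

((N:21/4,(X:1/2,Z:1/2):19/4):11/4,(W:1,Y:1):7)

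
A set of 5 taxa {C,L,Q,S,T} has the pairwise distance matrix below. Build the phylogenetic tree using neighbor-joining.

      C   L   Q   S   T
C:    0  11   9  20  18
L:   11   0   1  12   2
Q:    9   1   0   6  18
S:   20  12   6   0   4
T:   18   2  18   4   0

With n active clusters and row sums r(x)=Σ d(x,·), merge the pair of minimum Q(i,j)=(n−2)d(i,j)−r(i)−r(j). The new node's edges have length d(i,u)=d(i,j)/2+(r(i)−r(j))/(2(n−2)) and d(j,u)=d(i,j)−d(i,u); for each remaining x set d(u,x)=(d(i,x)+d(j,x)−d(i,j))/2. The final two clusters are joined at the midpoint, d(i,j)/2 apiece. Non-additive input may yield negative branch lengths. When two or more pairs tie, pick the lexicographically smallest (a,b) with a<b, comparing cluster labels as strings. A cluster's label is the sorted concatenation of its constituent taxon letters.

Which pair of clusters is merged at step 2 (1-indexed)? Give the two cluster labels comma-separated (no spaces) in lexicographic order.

1. join S+T (d=4, Q=-72) ⇒ ST; edges |S|=2, |T|=2
  updated: d(C,ST)=17, d(L,ST)=5, d(Q,ST)=10
2. join C+Q (d=9, Q=-39) ⇒ CQ; edges |C|=35/4, |Q|=1/4
  updated: d(CQ,L)=3/2, d(CQ,ST)=9
3. join CQ+L (d=3/2, Q=-31/2) ⇒ CLQ; edges |CQ|=11/4, |L|=-5/4
  updated: d(CLQ,ST)=25/4
4. join CLQ+ST (d=25/4) ⇒ CLQST; edges |CLQ|=25/8, |ST|=25/8
final tree: (((C:35/4,Q:1/4):11/4,L:-5/4):25/8,(S:2,T:2):25/8)
total length: 83/4

C,Q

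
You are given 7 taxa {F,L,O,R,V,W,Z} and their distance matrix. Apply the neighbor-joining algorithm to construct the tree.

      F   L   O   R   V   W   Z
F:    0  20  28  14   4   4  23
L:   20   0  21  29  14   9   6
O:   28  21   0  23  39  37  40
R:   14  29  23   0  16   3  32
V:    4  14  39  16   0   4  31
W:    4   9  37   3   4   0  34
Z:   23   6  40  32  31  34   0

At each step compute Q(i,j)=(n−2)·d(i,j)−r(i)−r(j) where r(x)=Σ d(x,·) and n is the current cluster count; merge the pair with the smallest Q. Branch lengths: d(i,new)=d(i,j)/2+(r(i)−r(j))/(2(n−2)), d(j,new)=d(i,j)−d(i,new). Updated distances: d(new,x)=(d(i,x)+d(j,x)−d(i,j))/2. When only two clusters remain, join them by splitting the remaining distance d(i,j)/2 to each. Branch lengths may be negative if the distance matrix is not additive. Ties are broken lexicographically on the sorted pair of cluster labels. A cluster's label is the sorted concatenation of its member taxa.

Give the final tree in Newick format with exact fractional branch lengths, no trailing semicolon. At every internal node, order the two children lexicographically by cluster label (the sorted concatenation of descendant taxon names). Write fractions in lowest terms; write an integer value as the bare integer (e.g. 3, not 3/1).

(((F:1,V:3):21/8,(((L:-37/10,Z:97/10):67/8,O:153/8):27/4,R:19/4):27/8):-5/16,W:-5/16)

1. join L+Z (d=6, Q=-235) ⇒ LZ; edges |L|=-37/10, |Z|=97/10
  updated: d(F,LZ)=37/2, d(LZ,O)=55/2, d(LZ,R)=55/2, d(LZ,V)=39/2, d(LZ,W)=37/2
2. join LZ+O (d=55/2, Q=-156) ⇒ LOZ; edges |LZ|=67/8, |O|=153/8
  updated: d(F,LOZ)=19/2, d(LOZ,R)=23/2, d(LOZ,V)=31/2, d(LOZ,W)=14
3. join LOZ+R (d=23/2, Q=-121/2) ⇒ LORZ; edges |LOZ|=27/4, |R|=19/4
  updated: d(F,LORZ)=6, d(LORZ,V)=10, d(LORZ,W)=11/4
4. join F+V (d=4, Q=-24) ⇒ FV; edges |F|=1, |V|=3
  updated: d(FV,LORZ)=6, d(FV,W)=2
5. join FV+LORZ (d=6, Q=-43/4) ⇒ FLORVZ; edges |FV|=21/8, |LORZ|=27/8
  updated: d(FLORVZ,W)=-5/8
6. join FLORVZ+W (d=-5/8) ⇒ FLORVWZ; edges |FLORVZ|=-5/16, |W|=-5/16
final tree: (((F:1,V:3):21/8,(((L:-37/10,Z:97/10):67/8,O:153/8):27/4,R:19/4):27/8):-5/16,W:-5/16)
total length: 435/8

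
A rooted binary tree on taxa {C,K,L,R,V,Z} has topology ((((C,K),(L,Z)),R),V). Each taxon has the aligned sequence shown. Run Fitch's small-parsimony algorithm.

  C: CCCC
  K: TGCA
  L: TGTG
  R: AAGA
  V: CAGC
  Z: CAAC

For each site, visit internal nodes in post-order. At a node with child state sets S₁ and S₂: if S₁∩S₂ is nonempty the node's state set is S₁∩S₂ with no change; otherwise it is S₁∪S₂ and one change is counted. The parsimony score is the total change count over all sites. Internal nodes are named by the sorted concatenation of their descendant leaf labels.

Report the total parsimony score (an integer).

12

CK@0: {C} ∪ {T} = {C,T} (union, +1)
LZ@0: {T} ∪ {C} = {C,T} (union, +1)
CKLZ@0: {C,T} ∩ {C,T} = {C,T} (intersection, +0)
CKLRZ@0: {C,T} ∪ {A} = {A,C,T} (union, +1)
CKLRVZ@0: {A,C,T} ∩ {C} = {C} (intersection, +0)
CK@1: {C} ∪ {G} = {C,G} (union, +1)
LZ@1: {G} ∪ {A} = {A,G} (union, +1)
CKLZ@1: {C,G} ∩ {A,G} = {G} (intersection, +0)
CKLRZ@1: {G} ∪ {A} = {A,G} (union, +1)
CKLRVZ@1: {A,G} ∩ {A} = {A} (intersection, +0)
CK@2: {C} ∩ {C} = {C} (intersection, +0)
LZ@2: {T} ∪ {A} = {A,T} (union, +1)
CKLZ@2: {C} ∪ {A,T} = {A,C,T} (union, +1)
CKLRZ@2: {A,C,T} ∪ {G} = {A,C,G,T} (union, +1)
CKLRVZ@2: {A,C,G,T} ∩ {G} = {G} (intersection, +0)
CK@3: {C} ∪ {A} = {A,C} (union, +1)
LZ@3: {G} ∪ {C} = {C,G} (union, +1)
CKLZ@3: {A,C} ∩ {C,G} = {C} (intersection, +0)
CKLRZ@3: {C} ∪ {A} = {A,C} (union, +1)
CKLRVZ@3: {A,C} ∩ {C} = {C} (intersection, +0)
per-site changes: [3, 3, 3, 3]; total = 12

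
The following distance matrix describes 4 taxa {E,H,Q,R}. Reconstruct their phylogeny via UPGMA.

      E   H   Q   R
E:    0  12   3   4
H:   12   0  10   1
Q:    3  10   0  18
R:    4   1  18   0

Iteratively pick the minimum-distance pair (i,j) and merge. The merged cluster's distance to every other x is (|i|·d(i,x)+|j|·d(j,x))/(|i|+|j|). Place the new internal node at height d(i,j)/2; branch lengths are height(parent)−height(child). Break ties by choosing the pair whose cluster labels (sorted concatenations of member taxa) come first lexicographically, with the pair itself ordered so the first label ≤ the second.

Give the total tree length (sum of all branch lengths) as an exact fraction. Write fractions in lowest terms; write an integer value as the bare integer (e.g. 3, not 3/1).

iteration 1: select H,R (d=1); attach at lengths (1/2, 1/2); label the merged cluster HR
  updated: d(E,HR)=8, d(HR,Q)=14
iteration 2: select E,Q (d=3); attach at lengths (3/2, 3/2); label the merged cluster EQ
  updated: d(EQ,HR)=11
iteration 3: select EQ,HR (d=11); attach at lengths (4, 5); label the merged cluster EHQR
final tree: ((E:3/2,Q:3/2):4,(H:1/2,R:1/2):5)
total length: 13

13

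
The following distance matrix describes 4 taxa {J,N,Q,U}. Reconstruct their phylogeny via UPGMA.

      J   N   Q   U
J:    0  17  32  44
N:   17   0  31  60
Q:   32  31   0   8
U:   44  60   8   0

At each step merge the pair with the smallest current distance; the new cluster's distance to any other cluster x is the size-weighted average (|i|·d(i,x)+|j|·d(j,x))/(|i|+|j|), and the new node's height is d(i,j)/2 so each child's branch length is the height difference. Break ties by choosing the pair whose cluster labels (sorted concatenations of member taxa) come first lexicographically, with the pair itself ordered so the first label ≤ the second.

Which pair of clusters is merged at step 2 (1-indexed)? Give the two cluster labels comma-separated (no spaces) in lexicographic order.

J,N

1. join Q+U (d=8) ⇒ QU; edges |Q|=4, |U|=4
  updated: d(J,QU)=38, d(N,QU)=91/2
2. join J+N (d=17) ⇒ JN; edges |J|=17/2, |N|=17/2
  updated: d(JN,QU)=167/4
3. join JN+QU (d=167/4) ⇒ JNQU; edges |JN|=99/8, |QU|=135/8
final tree: ((J:17/2,N:17/2):99/8,(Q:4,U:4):135/8)
total length: 217/4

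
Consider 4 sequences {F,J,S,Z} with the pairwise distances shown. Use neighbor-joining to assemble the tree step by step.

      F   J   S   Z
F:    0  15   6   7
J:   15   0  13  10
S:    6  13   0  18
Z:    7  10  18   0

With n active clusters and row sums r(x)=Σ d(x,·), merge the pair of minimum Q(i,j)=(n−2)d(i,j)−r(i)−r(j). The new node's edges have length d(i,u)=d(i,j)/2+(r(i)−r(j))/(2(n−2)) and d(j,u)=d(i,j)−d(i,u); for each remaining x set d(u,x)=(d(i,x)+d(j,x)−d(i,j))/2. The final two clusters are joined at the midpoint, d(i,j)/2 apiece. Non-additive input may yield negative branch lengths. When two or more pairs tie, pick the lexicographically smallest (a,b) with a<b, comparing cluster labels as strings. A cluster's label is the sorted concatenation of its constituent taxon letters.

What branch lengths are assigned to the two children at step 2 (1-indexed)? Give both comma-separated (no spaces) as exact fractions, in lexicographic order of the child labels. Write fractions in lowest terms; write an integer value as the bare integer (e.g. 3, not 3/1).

21/4,23/4

iteration 1: select F,S (d=6, Q=-53); attach at lengths (3/4, 21/4); label the merged cluster FS
  updated: d(FS,J)=11, d(FS,Z)=19/2
iteration 2: select FS,J (d=11, Q=-61/2); attach at lengths (21/4, 23/4); label the merged cluster FJS
  updated: d(FJS,Z)=17/4
iteration 3: select FJS,Z (d=17/4); attach at lengths (17/8, 17/8); label the merged cluster FJSZ
final tree: (((F:3/4,S:21/4):21/4,J:23/4):17/8,Z:17/8)
total length: 85/4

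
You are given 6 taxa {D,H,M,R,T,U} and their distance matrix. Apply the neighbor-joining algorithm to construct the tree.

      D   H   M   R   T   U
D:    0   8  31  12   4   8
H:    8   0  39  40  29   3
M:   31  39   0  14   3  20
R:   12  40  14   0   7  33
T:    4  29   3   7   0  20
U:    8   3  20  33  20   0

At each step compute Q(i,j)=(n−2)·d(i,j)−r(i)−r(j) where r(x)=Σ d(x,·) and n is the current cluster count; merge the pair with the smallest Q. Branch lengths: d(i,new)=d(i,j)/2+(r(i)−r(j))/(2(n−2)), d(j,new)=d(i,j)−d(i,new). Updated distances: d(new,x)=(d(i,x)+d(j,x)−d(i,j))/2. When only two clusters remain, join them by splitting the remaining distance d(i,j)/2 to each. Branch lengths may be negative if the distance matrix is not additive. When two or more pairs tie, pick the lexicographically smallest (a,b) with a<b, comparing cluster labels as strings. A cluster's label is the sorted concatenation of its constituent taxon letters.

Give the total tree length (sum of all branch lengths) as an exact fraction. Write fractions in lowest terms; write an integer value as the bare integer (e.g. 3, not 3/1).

iteration 1: select H,U (d=3, Q=-191); attach at lengths (47/8, -23/8); label the merged cluster HU
  updated: d(D,HU)=13/2, d(HU,M)=28, d(HU,R)=35, d(HU,T)=23
iteration 2: select D,HU (d=13/2, Q=-253/2); attach at lengths (-13/4, 39/4); label the merged cluster DHU
  updated: d(DHU,M)=105/4, d(DHU,R)=81/4, d(DHU,T)=41/4
iteration 3: select DHU,R (d=81/4, Q=-115/2); attach at lengths (14, 25/4); label the merged cluster DHRU
  updated: d(DHRU,M)=10, d(DHRU,T)=-3/2
iteration 4: select DHRU,M (d=10, Q=-23/2); attach at lengths (11/4, 29/4); label the merged cluster DHMRU
  updated: d(DHMRU,T)=-17/4
iteration 5: select DHMRU,T (d=-17/4); attach at lengths (-17/8, -17/8); label the merged cluster DHMRTU
final tree: ((((D:-13/4,(H:47/8,U:-23/8):39/4):14,R:25/4):11/4,M:29/4):-17/8,T:-17/8)
total length: 71/2

71/2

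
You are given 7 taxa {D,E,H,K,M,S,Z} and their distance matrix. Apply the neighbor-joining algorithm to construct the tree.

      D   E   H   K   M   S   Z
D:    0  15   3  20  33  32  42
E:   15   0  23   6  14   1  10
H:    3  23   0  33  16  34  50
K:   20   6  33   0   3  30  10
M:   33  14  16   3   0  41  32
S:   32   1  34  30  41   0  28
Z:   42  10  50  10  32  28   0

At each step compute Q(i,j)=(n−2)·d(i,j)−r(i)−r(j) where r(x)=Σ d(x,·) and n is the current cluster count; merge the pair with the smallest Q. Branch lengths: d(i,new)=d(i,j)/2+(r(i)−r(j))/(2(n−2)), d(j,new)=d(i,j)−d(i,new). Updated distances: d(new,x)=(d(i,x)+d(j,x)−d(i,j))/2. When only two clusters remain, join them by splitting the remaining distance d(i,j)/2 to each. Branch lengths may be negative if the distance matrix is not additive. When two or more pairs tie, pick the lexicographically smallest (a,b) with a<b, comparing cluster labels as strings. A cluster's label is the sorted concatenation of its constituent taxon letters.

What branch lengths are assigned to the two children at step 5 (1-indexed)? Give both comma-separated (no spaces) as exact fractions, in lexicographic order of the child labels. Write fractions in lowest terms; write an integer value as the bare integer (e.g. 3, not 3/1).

73/16,105/16

iteration 1: select D,H (d=3, Q=-289); attach at lengths (1/10, 29/10); label the merged cluster DH
  updated: d(DH,E)=35/2, d(DH,K)=25, d(DH,M)=23, d(DH,S)=63/2, d(DH,Z)=89/2
iteration 2: select E,S (d=1, Q=-176); attach at lengths (-79/8, 87/8); label the merged cluster ES
  updated: d(DH,ES)=24, d(ES,K)=35/2, d(ES,M)=27, d(ES,Z)=37/2
iteration 3: select ES,Z (d=37/2, Q=-273/2); attach at lengths (25/4, 49/4); label the merged cluster ESZ
  updated: d(DH,ESZ)=25, d(ESZ,K)=9/2, d(ESZ,M)=81/4
iteration 4: select DH,M (d=23, Q=-293/4); attach at lengths (291/16, 77/16); label the merged cluster DHM
  updated: d(DHM,ESZ)=89/8, d(DHM,K)=5/2
iteration 5: select DHM,ESZ (d=89/8, Q=-145/8); attach at lengths (73/16, 105/16); label the merged cluster DEHMSZ
  updated: d(DEHMSZ,K)=-33/16
iteration 6: select DEHMSZ,K (d=-33/16); attach at lengths (-33/32, -33/32); label the merged cluster DEHKMSZ
final tree: ((((D:1/10,H:29/10):291/16,M:77/16):73/16,((E:-79/8,S:87/8):25/4,Z:49/4):105/16):-33/32,K:-33/32)
total length: 873/16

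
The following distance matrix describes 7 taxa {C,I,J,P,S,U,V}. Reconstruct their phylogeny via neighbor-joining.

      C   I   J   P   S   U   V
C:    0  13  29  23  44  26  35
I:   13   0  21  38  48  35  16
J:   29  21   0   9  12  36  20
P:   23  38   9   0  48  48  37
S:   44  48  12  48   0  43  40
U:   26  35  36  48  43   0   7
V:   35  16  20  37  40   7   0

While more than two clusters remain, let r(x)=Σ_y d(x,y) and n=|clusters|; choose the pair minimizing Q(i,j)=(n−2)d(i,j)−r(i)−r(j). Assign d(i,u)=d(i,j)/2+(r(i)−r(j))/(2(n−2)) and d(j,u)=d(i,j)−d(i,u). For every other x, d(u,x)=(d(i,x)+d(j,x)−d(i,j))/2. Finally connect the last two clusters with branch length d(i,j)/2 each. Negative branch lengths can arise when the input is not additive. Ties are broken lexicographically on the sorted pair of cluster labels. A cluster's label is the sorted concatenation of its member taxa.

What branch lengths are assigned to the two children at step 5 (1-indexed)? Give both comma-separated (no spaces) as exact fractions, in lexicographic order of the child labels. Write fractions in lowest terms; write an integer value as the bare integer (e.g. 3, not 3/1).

75/16,121/16

1. join U+V (d=7, Q=-315) ⇒ UV; edges |U|=15/2, |V|=-1/2
  updated: d(C,UV)=27, d(I,UV)=22, d(J,UV)=49/2, d(P,UV)=39, d(S,UV)=38
2. join J+S (d=12, Q=-475/2) ⇒ JS; edges |J|=-93/16, |S|=285/16
  updated: d(C,JS)=61/2, d(I,JS)=57/2, d(JS,P)=45/2, d(JS,UV)=101/4
3. join JS+P (d=45/2, Q=-647/4) ⇒ JPS; edges |JS|=69/8, |P|=111/8
  updated: d(C,JPS)=31/2, d(I,JPS)=22, d(JPS,UV)=167/8
4. join C+I (d=13, Q=-173/2) ⇒ CI; edges |C|=49/8, |I|=55/8
  updated: d(CI,JPS)=49/4, d(CI,UV)=18
5. join CI+JPS (d=49/4, Q=-409/8) ⇒ CIJPS; edges |CI|=75/16, |JPS|=121/16
  updated: d(CIJPS,UV)=213/16
6. join CIJPS+UV (d=213/16) ⇒ CIJPSUV; edges |CIJPS|=213/32, |UV|=213/32
final tree: (((C:49/8,I:55/8):75/16,((J:-93/16,S:285/16):69/8,P:111/8):121/16):213/32,(U:15/2,V:-1/2):213/32)
total length: 1281/16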